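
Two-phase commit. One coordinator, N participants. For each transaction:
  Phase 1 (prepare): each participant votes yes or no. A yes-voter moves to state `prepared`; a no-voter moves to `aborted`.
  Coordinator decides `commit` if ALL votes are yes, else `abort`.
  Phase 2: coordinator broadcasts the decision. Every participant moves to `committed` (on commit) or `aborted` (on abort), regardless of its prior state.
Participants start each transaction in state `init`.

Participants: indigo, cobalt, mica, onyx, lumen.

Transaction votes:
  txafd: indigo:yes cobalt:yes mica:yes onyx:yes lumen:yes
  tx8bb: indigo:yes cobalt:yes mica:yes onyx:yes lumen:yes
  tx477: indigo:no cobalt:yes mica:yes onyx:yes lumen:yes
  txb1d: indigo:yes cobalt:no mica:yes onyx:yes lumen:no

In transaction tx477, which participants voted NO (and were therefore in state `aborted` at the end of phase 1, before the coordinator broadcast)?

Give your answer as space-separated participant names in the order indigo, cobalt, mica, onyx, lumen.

Txn tx477 phase 1: indigo no -> aborted; cobalt yes -> prepared; mica yes -> prepared; onyx yes -> prepared; lumen yes -> prepared

Answer: indigo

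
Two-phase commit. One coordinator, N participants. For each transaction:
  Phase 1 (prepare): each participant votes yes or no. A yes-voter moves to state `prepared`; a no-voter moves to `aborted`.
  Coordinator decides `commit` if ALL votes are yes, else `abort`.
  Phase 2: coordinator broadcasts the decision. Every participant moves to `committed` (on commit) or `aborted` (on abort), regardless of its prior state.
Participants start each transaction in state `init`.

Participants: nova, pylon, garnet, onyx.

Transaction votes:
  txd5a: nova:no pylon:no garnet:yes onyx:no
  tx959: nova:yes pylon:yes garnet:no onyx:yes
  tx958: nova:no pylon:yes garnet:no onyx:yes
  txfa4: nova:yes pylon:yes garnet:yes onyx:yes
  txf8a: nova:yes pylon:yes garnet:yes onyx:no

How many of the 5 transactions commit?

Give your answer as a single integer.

txd5a: no from nova, pylon, onyx -> abort (commits=0)
tx959: no from garnet -> abort (commits=0)
tx958: no from nova, garnet -> abort (commits=0)
txfa4: all yes -> commit (commits=1)
txf8a: no from onyx -> abort (commits=1)

Answer: 1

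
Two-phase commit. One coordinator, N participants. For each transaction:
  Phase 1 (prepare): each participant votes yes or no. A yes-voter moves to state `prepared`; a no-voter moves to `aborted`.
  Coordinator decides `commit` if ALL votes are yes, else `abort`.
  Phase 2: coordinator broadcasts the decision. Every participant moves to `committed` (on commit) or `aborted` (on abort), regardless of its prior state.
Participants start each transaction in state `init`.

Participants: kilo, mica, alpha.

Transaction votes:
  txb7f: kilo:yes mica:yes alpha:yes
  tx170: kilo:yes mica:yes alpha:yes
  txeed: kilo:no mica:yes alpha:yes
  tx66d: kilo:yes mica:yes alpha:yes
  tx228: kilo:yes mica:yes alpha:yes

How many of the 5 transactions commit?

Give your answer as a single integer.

txb7f: all yes -> commit (commits=1)
tx170: all yes -> commit (commits=2)
txeed: no from kilo -> abort (commits=2)
tx66d: all yes -> commit (commits=3)
tx228: all yes -> commit (commits=4)

Answer: 4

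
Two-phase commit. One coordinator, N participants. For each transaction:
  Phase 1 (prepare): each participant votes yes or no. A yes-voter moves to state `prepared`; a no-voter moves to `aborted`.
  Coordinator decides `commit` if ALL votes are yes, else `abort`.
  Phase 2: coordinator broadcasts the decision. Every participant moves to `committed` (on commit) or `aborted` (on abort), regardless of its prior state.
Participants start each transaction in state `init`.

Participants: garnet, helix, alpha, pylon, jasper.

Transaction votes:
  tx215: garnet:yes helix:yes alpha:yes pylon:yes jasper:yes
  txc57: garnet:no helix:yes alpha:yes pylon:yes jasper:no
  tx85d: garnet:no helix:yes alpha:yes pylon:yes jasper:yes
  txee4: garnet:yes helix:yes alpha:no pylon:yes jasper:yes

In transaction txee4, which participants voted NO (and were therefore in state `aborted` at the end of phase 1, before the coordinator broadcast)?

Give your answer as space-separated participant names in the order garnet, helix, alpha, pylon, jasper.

Answer: alpha

Derivation:
Txn txee4 phase 1: garnet yes -> prepared; helix yes -> prepared; alpha no -> aborted; pylon yes -> prepared; jasper yes -> prepared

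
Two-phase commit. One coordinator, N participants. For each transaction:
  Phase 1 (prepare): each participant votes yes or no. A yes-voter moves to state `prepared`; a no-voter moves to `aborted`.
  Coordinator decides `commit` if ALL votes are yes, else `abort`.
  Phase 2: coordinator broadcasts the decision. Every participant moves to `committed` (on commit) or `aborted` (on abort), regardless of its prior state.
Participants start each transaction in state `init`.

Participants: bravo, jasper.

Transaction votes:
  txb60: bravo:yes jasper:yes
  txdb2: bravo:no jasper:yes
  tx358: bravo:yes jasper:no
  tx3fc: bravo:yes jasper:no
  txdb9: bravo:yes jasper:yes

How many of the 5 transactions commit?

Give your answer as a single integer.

txb60: all yes -> commit (commits=1)
txdb2: no from bravo -> abort (commits=1)
tx358: no from jasper -> abort (commits=1)
tx3fc: no from jasper -> abort (commits=1)
txdb9: all yes -> commit (commits=2)

Answer: 2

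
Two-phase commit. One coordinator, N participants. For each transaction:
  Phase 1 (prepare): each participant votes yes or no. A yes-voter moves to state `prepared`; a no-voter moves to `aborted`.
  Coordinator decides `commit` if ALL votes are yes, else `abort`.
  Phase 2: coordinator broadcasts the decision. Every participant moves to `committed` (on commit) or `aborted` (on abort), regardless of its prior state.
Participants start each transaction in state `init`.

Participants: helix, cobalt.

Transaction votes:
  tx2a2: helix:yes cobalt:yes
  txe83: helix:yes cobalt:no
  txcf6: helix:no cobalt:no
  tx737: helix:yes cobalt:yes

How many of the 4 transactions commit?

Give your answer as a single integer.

tx2a2: all yes -> commit (commits=1)
txe83: no from cobalt -> abort (commits=1)
txcf6: no from helix, cobalt -> abort (commits=1)
tx737: all yes -> commit (commits=2)

Answer: 2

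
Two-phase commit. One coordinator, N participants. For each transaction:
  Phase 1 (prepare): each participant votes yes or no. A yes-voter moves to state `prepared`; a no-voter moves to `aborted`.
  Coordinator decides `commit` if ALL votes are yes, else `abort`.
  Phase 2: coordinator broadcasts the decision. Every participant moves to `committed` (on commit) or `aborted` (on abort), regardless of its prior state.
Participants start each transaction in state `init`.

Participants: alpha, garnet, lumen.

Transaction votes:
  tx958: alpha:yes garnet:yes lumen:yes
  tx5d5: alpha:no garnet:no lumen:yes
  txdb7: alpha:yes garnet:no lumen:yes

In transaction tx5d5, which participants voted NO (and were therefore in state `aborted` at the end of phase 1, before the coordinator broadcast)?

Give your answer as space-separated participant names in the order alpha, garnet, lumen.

Txn tx5d5 phase 1: alpha no -> aborted; garnet no -> aborted; lumen yes -> prepared

Answer: alpha garnet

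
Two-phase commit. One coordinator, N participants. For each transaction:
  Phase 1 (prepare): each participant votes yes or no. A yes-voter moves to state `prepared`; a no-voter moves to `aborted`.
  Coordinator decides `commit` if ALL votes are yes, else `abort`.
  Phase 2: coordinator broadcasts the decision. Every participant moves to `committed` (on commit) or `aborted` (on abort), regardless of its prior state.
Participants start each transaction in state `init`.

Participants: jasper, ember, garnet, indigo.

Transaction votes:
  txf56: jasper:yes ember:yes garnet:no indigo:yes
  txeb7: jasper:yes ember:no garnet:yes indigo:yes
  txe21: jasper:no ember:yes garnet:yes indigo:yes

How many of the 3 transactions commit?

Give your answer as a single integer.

Answer: 0

Derivation:
txf56: no from garnet -> abort (commits=0)
txeb7: no from ember -> abort (commits=0)
txe21: no from jasper -> abort (commits=0)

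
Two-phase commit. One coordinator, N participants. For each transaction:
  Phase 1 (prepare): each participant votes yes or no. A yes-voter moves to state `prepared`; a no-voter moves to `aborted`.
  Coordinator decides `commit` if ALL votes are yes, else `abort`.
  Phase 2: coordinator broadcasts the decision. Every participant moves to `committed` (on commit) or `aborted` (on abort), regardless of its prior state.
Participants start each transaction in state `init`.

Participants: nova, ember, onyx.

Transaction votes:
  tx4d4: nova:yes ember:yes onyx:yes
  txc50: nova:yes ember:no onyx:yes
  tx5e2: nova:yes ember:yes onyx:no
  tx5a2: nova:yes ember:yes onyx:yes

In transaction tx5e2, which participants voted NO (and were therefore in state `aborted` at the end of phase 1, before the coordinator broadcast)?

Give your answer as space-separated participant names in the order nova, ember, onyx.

Txn tx5e2 phase 1: nova yes -> prepared; ember yes -> prepared; onyx no -> aborted

Answer: onyx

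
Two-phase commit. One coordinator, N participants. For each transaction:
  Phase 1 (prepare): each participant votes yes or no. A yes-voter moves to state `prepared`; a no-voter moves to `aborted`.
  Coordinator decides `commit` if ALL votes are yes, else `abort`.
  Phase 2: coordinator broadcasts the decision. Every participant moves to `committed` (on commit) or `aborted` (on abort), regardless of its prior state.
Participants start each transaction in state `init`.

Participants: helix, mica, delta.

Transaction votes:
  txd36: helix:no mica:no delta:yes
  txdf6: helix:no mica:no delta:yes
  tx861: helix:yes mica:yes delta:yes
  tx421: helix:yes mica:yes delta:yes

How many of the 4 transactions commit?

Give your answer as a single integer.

txd36: no from helix, mica -> abort (commits=0)
txdf6: no from helix, mica -> abort (commits=0)
tx861: all yes -> commit (commits=1)
tx421: all yes -> commit (commits=2)

Answer: 2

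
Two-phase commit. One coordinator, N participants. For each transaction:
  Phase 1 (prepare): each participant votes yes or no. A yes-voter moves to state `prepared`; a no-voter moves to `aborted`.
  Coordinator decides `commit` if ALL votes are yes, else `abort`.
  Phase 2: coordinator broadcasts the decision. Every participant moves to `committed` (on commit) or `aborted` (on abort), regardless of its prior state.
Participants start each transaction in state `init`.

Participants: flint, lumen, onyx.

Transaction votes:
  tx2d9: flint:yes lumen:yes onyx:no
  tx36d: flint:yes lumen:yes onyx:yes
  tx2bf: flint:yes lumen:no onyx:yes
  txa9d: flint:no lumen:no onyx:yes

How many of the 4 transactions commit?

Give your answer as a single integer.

tx2d9: no from onyx -> abort (commits=0)
tx36d: all yes -> commit (commits=1)
tx2bf: no from lumen -> abort (commits=1)
txa9d: no from flint, lumen -> abort (commits=1)

Answer: 1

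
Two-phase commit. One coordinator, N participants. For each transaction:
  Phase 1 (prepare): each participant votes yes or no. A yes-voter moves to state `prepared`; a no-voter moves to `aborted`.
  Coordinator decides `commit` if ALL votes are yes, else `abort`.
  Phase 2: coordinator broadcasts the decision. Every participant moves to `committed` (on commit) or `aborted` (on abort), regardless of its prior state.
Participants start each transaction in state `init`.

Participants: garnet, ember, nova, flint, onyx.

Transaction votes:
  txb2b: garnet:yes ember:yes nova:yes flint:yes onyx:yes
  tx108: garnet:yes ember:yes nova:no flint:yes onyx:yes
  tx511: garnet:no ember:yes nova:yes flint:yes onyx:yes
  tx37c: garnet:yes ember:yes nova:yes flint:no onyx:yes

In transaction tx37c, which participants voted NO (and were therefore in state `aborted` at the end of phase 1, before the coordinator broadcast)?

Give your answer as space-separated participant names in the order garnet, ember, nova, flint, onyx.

Txn tx37c phase 1: garnet yes -> prepared; ember yes -> prepared; nova yes -> prepared; flint no -> aborted; onyx yes -> prepared

Answer: flint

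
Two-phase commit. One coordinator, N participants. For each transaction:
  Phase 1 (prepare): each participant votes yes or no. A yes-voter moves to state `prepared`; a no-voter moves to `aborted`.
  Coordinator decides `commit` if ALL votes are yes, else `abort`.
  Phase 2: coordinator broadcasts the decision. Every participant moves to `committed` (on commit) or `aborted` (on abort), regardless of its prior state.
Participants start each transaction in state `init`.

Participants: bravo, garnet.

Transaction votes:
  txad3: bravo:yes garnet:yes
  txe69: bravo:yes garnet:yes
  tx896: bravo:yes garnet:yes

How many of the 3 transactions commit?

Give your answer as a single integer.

txad3: all yes -> commit (commits=1)
txe69: all yes -> commit (commits=2)
tx896: all yes -> commit (commits=3)

Answer: 3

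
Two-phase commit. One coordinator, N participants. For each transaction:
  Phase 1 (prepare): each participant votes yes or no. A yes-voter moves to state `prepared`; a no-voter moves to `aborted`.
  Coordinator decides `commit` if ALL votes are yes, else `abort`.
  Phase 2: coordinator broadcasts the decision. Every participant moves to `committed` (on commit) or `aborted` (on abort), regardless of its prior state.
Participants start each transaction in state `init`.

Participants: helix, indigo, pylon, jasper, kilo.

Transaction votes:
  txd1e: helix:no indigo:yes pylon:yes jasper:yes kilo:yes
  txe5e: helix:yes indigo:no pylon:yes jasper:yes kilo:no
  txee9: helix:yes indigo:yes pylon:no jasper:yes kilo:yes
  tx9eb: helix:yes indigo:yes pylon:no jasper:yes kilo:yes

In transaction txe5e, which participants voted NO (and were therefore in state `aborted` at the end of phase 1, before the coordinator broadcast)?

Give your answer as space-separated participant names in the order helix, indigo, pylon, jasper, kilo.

Answer: indigo kilo

Derivation:
Txn txe5e phase 1: helix yes -> prepared; indigo no -> aborted; pylon yes -> prepared; jasper yes -> prepared; kilo no -> aborted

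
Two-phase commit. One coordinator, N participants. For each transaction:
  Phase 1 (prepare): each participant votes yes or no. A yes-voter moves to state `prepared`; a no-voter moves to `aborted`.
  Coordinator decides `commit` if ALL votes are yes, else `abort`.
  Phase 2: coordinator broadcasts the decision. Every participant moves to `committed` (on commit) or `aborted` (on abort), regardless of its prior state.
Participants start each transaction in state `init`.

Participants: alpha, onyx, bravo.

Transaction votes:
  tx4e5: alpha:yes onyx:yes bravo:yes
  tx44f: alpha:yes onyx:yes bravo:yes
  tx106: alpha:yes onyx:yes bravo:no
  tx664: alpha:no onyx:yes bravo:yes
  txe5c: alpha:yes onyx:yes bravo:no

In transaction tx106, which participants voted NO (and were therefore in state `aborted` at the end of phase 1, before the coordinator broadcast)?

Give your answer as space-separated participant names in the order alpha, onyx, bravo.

Answer: bravo

Derivation:
Txn tx106 phase 1: alpha yes -> prepared; onyx yes -> prepared; bravo no -> aborted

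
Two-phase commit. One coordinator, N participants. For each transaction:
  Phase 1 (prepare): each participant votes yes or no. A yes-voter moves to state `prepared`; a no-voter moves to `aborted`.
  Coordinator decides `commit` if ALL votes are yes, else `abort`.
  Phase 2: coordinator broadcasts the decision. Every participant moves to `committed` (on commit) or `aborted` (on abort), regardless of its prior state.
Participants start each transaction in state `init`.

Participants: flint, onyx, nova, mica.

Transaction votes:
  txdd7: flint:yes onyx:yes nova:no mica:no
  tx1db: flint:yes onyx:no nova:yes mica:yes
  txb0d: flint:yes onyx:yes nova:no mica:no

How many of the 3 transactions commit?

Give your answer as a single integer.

txdd7: no from nova, mica -> abort (commits=0)
tx1db: no from onyx -> abort (commits=0)
txb0d: no from nova, mica -> abort (commits=0)

Answer: 0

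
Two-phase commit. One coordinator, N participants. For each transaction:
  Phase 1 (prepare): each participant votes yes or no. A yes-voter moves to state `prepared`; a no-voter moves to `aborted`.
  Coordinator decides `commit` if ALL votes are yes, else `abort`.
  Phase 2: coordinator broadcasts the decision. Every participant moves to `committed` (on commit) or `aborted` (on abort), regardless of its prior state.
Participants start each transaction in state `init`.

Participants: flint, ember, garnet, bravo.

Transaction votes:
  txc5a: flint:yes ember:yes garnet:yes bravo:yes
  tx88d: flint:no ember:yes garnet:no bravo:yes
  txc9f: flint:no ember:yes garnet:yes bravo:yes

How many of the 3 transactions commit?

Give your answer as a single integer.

Answer: 1

Derivation:
txc5a: all yes -> commit (commits=1)
tx88d: no from flint, garnet -> abort (commits=1)
txc9f: no from flint -> abort (commits=1)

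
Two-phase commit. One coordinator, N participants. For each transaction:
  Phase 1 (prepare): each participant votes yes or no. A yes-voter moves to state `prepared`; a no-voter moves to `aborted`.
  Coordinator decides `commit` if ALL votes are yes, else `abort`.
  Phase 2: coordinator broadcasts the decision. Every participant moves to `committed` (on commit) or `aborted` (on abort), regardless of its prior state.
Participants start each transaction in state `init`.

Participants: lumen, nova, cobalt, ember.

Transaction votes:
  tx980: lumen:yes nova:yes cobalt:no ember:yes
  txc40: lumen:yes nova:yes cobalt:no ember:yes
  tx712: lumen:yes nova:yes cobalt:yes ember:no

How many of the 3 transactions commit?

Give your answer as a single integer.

Answer: 0

Derivation:
tx980: no from cobalt -> abort (commits=0)
txc40: no from cobalt -> abort (commits=0)
tx712: no from ember -> abort (commits=0)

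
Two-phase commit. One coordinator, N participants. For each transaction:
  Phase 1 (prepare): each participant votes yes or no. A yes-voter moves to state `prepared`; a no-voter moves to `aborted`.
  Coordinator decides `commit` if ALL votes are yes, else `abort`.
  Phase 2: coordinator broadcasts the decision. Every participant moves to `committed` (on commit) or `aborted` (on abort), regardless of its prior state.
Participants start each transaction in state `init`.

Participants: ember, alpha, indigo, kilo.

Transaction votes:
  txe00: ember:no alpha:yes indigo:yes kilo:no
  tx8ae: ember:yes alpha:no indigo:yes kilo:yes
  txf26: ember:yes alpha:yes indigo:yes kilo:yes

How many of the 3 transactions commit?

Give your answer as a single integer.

Answer: 1

Derivation:
txe00: no from ember, kilo -> abort (commits=0)
tx8ae: no from alpha -> abort (commits=0)
txf26: all yes -> commit (commits=1)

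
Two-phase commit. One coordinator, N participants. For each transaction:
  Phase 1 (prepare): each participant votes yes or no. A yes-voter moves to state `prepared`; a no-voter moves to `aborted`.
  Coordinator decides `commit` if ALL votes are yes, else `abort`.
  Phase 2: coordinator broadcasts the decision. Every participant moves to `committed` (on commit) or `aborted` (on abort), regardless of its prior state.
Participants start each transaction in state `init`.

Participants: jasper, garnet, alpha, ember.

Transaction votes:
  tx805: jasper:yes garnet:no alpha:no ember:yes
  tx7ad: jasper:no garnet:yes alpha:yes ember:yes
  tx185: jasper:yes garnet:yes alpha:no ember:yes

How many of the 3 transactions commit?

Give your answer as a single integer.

tx805: no from garnet, alpha -> abort (commits=0)
tx7ad: no from jasper -> abort (commits=0)
tx185: no from alpha -> abort (commits=0)

Answer: 0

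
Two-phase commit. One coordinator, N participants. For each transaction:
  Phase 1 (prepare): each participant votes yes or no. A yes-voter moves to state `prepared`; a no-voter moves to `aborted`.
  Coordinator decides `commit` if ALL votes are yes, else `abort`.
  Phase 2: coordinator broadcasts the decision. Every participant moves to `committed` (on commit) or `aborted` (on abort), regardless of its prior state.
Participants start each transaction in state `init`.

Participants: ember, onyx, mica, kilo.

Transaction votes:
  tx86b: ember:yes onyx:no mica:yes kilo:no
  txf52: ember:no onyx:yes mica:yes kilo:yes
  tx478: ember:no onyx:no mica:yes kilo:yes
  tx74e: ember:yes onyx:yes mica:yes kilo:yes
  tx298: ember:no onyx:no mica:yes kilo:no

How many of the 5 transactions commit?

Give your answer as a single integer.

tx86b: no from onyx, kilo -> abort (commits=0)
txf52: no from ember -> abort (commits=0)
tx478: no from ember, onyx -> abort (commits=0)
tx74e: all yes -> commit (commits=1)
tx298: no from ember, onyx, kilo -> abort (commits=1)

Answer: 1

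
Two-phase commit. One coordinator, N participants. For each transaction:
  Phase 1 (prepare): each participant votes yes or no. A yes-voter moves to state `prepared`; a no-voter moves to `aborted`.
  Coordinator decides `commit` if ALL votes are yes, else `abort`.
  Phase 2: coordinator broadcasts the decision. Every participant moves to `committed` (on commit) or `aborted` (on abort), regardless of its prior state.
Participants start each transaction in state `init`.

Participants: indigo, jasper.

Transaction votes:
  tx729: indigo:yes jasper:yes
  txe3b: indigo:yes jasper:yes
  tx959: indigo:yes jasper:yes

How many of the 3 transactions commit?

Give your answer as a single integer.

tx729: all yes -> commit (commits=1)
txe3b: all yes -> commit (commits=2)
tx959: all yes -> commit (commits=3)

Answer: 3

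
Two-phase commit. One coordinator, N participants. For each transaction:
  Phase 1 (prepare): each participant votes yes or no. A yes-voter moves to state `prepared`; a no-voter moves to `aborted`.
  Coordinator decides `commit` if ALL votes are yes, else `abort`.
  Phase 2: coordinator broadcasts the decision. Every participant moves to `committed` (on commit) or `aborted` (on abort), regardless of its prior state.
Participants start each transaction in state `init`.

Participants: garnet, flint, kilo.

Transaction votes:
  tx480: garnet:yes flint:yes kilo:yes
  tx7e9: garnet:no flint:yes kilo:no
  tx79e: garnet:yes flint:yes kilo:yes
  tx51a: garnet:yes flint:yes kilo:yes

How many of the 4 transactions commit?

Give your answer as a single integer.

tx480: all yes -> commit (commits=1)
tx7e9: no from garnet, kilo -> abort (commits=1)
tx79e: all yes -> commit (commits=2)
tx51a: all yes -> commit (commits=3)

Answer: 3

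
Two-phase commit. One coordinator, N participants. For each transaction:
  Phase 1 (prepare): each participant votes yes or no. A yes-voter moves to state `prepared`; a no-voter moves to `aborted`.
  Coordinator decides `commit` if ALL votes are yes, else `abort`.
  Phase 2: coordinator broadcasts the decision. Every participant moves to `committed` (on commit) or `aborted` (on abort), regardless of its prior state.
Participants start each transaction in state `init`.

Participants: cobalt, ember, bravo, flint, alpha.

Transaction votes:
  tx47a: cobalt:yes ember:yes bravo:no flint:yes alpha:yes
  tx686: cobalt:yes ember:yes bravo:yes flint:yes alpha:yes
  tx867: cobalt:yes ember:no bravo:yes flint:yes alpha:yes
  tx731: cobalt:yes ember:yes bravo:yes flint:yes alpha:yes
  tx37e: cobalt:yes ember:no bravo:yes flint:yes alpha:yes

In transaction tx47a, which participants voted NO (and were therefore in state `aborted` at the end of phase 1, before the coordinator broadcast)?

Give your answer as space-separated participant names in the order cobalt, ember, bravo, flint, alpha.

Txn tx47a phase 1: cobalt yes -> prepared; ember yes -> prepared; bravo no -> aborted; flint yes -> prepared; alpha yes -> prepared

Answer: bravo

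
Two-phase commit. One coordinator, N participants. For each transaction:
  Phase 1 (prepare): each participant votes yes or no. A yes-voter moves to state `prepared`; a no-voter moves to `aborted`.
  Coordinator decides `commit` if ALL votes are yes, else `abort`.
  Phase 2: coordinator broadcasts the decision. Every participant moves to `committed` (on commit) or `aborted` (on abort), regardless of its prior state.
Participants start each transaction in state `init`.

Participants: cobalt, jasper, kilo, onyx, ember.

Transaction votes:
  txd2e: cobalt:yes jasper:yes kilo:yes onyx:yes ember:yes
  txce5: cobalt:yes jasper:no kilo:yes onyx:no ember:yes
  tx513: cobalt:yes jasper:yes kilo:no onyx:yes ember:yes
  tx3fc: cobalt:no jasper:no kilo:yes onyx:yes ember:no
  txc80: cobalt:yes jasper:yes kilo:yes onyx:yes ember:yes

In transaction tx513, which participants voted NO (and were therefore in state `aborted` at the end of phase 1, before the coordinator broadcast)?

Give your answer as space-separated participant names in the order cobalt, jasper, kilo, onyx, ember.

Answer: kilo

Derivation:
Txn tx513 phase 1: cobalt yes -> prepared; jasper yes -> prepared; kilo no -> aborted; onyx yes -> prepared; ember yes -> prepared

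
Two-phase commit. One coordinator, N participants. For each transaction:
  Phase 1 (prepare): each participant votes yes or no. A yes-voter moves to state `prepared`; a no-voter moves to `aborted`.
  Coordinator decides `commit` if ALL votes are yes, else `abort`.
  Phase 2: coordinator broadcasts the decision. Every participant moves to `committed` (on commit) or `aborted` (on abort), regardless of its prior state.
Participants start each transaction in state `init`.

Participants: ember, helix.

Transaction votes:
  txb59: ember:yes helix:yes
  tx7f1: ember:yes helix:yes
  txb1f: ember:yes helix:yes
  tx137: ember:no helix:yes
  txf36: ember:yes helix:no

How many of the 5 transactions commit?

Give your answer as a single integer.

txb59: all yes -> commit (commits=1)
tx7f1: all yes -> commit (commits=2)
txb1f: all yes -> commit (commits=3)
tx137: no from ember -> abort (commits=3)
txf36: no from helix -> abort (commits=3)

Answer: 3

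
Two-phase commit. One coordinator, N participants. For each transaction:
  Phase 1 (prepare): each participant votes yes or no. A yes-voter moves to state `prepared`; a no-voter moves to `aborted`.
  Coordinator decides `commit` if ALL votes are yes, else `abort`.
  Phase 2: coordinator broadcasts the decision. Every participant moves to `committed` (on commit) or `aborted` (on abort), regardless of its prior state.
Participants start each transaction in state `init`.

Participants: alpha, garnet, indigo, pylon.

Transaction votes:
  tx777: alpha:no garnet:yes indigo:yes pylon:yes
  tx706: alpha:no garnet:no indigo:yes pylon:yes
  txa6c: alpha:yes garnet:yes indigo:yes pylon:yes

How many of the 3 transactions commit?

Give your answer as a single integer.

tx777: no from alpha -> abort (commits=0)
tx706: no from alpha, garnet -> abort (commits=0)
txa6c: all yes -> commit (commits=1)

Answer: 1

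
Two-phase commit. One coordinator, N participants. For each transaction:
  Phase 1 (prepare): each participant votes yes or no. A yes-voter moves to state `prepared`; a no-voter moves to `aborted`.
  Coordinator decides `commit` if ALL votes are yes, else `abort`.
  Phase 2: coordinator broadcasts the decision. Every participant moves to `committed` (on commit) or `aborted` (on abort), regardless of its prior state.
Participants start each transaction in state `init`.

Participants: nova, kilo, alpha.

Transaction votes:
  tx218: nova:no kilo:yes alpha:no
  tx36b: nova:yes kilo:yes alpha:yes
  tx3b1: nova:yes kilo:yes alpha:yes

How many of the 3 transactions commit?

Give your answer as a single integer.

Answer: 2

Derivation:
tx218: no from nova, alpha -> abort (commits=0)
tx36b: all yes -> commit (commits=1)
tx3b1: all yes -> commit (commits=2)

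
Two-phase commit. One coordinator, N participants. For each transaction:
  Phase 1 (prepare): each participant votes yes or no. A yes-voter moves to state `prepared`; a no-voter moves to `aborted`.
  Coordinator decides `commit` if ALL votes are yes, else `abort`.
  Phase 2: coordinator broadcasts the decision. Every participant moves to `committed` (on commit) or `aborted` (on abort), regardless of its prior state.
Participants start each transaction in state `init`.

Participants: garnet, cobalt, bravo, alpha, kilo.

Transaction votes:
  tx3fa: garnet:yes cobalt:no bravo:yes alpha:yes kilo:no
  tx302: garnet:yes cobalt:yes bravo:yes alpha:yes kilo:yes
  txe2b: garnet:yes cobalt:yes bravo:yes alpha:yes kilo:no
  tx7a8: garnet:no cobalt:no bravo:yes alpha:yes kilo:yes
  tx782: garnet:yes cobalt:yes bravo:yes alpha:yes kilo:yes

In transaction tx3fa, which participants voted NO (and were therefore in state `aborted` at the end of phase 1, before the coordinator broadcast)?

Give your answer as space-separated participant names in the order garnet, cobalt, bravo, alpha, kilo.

Txn tx3fa phase 1: garnet yes -> prepared; cobalt no -> aborted; bravo yes -> prepared; alpha yes -> prepared; kilo no -> aborted

Answer: cobalt kilo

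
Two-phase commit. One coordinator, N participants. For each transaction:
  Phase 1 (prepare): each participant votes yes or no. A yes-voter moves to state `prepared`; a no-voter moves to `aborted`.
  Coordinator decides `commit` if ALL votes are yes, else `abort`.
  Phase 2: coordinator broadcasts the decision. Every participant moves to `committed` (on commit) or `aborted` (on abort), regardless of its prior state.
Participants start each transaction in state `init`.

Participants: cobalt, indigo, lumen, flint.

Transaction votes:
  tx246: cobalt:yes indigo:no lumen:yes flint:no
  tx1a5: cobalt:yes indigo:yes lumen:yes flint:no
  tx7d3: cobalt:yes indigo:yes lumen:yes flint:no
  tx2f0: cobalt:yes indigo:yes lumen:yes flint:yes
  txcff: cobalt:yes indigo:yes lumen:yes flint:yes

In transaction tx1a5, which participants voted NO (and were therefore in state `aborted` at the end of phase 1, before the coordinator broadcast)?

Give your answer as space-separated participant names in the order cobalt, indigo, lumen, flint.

Answer: flint

Derivation:
Txn tx1a5 phase 1: cobalt yes -> prepared; indigo yes -> prepared; lumen yes -> prepared; flint no -> aborted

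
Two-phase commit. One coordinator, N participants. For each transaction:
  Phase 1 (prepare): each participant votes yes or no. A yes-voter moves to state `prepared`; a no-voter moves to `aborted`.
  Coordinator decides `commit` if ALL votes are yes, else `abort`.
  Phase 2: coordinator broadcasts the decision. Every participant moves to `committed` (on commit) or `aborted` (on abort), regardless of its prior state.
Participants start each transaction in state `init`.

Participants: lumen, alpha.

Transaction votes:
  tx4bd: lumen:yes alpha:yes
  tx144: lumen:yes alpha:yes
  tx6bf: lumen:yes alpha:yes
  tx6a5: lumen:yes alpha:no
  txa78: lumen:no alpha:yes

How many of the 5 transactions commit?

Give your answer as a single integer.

Answer: 3

Derivation:
tx4bd: all yes -> commit (commits=1)
tx144: all yes -> commit (commits=2)
tx6bf: all yes -> commit (commits=3)
tx6a5: no from alpha -> abort (commits=3)
txa78: no from lumen -> abort (commits=3)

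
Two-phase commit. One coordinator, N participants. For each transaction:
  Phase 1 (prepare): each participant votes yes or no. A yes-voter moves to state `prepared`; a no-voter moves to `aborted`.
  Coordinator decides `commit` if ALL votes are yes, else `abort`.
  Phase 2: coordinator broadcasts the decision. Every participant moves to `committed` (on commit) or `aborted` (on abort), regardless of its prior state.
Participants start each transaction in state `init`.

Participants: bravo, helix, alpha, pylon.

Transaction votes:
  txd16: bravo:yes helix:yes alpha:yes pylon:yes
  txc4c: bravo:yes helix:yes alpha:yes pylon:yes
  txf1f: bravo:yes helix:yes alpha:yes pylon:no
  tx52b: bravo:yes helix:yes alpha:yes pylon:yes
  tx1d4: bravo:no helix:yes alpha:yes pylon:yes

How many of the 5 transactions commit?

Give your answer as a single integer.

txd16: all yes -> commit (commits=1)
txc4c: all yes -> commit (commits=2)
txf1f: no from pylon -> abort (commits=2)
tx52b: all yes -> commit (commits=3)
tx1d4: no from bravo -> abort (commits=3)

Answer: 3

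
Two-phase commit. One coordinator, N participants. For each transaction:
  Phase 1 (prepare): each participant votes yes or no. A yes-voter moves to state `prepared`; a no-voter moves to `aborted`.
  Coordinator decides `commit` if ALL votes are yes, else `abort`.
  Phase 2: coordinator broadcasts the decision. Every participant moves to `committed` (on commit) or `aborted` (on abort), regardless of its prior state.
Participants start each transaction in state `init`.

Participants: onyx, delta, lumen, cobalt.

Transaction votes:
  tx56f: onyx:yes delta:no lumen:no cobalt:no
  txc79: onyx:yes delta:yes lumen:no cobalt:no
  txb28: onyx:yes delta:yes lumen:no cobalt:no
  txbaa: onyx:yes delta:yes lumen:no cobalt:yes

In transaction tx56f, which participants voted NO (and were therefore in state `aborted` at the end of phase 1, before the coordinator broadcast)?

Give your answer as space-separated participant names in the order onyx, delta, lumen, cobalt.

Txn tx56f phase 1: onyx yes -> prepared; delta no -> aborted; lumen no -> aborted; cobalt no -> aborted

Answer: delta lumen cobalt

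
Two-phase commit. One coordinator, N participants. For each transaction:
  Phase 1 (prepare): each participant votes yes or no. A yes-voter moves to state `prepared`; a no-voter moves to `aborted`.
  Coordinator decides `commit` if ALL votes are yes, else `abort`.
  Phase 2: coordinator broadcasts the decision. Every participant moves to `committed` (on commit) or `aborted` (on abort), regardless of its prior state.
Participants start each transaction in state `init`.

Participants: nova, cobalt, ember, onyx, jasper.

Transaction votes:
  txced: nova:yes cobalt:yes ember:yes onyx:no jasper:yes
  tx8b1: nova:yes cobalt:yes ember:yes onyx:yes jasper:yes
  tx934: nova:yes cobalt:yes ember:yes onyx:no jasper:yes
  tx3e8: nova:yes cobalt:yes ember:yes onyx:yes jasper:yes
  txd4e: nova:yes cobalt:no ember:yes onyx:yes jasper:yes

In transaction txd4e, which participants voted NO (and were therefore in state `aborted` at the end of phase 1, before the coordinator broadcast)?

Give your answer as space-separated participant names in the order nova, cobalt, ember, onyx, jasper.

Answer: cobalt

Derivation:
Txn txd4e phase 1: nova yes -> prepared; cobalt no -> aborted; ember yes -> prepared; onyx yes -> prepared; jasper yes -> prepared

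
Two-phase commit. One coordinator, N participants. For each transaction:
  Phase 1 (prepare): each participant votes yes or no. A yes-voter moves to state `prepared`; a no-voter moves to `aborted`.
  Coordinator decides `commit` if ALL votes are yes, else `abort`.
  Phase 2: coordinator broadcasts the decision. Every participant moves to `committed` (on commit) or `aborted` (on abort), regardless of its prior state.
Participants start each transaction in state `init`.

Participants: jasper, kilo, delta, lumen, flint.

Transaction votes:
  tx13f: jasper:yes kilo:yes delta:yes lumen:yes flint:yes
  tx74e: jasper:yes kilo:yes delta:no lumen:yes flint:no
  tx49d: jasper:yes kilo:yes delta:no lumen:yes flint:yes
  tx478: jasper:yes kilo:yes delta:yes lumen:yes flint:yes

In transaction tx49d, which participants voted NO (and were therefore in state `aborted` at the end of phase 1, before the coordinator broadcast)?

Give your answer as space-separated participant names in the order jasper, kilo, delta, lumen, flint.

Answer: delta

Derivation:
Txn tx49d phase 1: jasper yes -> prepared; kilo yes -> prepared; delta no -> aborted; lumen yes -> prepared; flint yes -> prepared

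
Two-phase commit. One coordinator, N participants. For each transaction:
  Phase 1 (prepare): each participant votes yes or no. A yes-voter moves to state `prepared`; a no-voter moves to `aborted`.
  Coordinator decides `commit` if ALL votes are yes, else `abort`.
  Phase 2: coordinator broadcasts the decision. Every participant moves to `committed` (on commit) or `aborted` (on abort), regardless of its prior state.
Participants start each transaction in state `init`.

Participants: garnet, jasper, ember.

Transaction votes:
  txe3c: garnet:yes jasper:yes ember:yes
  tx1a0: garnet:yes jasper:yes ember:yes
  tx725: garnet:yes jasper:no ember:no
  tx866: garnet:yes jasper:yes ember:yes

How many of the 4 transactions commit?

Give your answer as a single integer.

txe3c: all yes -> commit (commits=1)
tx1a0: all yes -> commit (commits=2)
tx725: no from jasper, ember -> abort (commits=2)
tx866: all yes -> commit (commits=3)

Answer: 3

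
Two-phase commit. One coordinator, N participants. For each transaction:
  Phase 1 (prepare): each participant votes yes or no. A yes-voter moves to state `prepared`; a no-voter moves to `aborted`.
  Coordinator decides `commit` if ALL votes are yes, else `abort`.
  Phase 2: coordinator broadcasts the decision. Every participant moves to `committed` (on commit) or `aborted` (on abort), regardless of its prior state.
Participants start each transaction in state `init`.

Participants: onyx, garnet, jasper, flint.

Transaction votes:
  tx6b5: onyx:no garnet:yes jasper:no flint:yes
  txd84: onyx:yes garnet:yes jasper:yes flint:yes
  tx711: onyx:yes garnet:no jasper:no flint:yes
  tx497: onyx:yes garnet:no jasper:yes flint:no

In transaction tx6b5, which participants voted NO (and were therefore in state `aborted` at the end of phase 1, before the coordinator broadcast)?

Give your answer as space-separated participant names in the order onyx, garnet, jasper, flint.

Txn tx6b5 phase 1: onyx no -> aborted; garnet yes -> prepared; jasper no -> aborted; flint yes -> prepared

Answer: onyx jasper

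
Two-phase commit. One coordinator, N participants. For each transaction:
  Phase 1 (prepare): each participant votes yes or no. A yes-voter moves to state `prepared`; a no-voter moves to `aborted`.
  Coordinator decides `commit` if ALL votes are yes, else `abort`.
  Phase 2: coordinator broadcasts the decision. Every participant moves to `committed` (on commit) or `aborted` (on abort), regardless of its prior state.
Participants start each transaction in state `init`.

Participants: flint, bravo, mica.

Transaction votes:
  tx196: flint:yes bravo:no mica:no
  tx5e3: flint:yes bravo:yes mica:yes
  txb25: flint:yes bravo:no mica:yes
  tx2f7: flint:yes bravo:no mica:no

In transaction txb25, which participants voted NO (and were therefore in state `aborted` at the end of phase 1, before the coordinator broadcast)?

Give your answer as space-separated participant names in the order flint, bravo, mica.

Answer: bravo

Derivation:
Txn txb25 phase 1: flint yes -> prepared; bravo no -> aborted; mica yes -> prepared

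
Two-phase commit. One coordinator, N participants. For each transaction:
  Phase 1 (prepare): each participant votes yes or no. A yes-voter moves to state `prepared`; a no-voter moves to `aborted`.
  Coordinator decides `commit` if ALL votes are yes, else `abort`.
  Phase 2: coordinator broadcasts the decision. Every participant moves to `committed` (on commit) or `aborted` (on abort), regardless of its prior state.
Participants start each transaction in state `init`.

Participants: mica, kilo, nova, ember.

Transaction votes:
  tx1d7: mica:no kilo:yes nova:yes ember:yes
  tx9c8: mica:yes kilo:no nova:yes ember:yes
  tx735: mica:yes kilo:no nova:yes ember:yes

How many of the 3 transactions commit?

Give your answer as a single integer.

tx1d7: no from mica -> abort (commits=0)
tx9c8: no from kilo -> abort (commits=0)
tx735: no from kilo -> abort (commits=0)

Answer: 0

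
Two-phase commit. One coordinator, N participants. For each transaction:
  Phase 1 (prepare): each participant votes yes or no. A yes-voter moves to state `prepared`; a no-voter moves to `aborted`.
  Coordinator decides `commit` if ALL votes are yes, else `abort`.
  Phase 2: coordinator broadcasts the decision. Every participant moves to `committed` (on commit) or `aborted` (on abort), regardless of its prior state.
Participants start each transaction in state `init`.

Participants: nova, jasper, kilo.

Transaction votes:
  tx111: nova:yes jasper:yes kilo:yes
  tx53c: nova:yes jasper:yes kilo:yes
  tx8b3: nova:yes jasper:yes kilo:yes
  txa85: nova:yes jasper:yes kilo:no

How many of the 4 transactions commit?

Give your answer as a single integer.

tx111: all yes -> commit (commits=1)
tx53c: all yes -> commit (commits=2)
tx8b3: all yes -> commit (commits=3)
txa85: no from kilo -> abort (commits=3)

Answer: 3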